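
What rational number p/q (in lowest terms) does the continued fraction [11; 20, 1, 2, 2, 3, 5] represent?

Build up convergents one term at a time:
a_0 = 11: 11/1
a_1 = 20: 221/20
a_2 = 1: 232/21
a_3 = 2: 685/62
a_4 = 2: 1602/145
a_5 = 3: 5491/497
a_6 = 5: 29057/2630

29057/2630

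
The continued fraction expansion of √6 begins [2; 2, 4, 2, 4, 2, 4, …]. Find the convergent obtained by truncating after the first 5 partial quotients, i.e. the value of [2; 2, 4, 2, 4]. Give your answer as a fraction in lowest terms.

a_0 = 2: 2/1
a_1 = 2: 5/2
a_2 = 4: 22/9
a_3 = 2: 49/20
a_4 = 4: 218/89

218/89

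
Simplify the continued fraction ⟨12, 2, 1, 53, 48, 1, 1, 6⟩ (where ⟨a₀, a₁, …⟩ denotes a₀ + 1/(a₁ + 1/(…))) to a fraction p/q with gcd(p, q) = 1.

1253647/101630

Compute successive convergents:
a_0 = 12: 12/1
a_1 = 2: 25/2
a_2 = 1: 37/3
a_3 = 53: 1986/161
a_4 = 48: 95365/7731
a_5 = 1: 97351/7892
a_6 = 1: 192716/15623
a_7 = 6: 1253647/101630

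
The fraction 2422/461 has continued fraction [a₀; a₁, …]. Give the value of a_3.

15

2422 ÷ 461 → quotient 5, remainder 117
461 ÷ 117 → quotient 3, remainder 110
117 ÷ 110 → quotient 1, remainder 7
110 ÷ 7 → quotient 15, remainder 5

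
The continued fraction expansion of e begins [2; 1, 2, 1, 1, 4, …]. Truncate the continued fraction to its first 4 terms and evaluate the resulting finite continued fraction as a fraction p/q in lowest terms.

a_0 = 2: 2/1
a_1 = 1: 3/1
a_2 = 2: 8/3
a_3 = 1: 11/4

11/4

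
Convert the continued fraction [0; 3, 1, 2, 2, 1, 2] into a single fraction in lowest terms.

a_0 = 0: 0/1
a_1 = 3: 1/3
a_2 = 1: 1/4
a_3 = 2: 3/11
a_4 = 2: 7/26
a_5 = 1: 10/37
a_6 = 2: 27/100

27/100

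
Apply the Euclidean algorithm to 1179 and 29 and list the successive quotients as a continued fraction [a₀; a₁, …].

[40; 1, 1, 1, 9]

Repeatedly divide and take the remainder:
1179 = 40·29 + 19, so a_0 = 40
29 = 1·19 + 10, so a_1 = 1
19 = 1·10 + 9, so a_2 = 1
10 = 1·9 + 1, so a_3 = 1
9 = 9·1 + 0, so a_4 = 9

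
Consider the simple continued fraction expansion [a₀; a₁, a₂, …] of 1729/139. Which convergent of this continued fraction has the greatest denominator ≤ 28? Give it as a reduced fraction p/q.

a_0 = 12: 12/1  (≤ bound)
a_1 = 2: 25/2  (≤ bound)
a_2 = 3: 87/7  (≤ bound)
a_3 = 1: 112/9  (≤ bound)
a_4 = 1: 199/16  (≤ bound)
a_5 = 2: 510/41  (> 28, stop)

199/16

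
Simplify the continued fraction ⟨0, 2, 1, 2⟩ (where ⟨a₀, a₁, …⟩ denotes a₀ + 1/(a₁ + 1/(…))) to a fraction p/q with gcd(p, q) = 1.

3/8

a_0 = 0: 0/1
a_1 = 2: 1/2
a_2 = 1: 1/3
a_3 = 2: 3/8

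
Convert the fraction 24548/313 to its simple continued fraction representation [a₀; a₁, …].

Run the Euclidean algorithm, recording each quotient:
24548 ÷ 313 → quotient 78, remainder 134
313 ÷ 134 → quotient 2, remainder 45
134 ÷ 45 → quotient 2, remainder 44
45 ÷ 44 → quotient 1, remainder 1
44 ÷ 1 → quotient 44, remainder 0

[78; 2, 2, 1, 44]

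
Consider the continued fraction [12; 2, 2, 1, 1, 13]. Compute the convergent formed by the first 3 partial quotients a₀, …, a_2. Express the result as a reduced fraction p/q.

Start with 2.
2 + 1/(2/1) = 2 + 1/2 = 5/2
12 + 1/(5/2) = 12 + 2/5 = 62/5

62/5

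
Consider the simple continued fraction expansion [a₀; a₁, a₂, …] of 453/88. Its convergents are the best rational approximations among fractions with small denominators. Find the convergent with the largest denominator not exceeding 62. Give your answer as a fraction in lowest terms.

a_0 = 5: 5/1  (≤ bound)
a_1 = 6: 31/6  (≤ bound)
a_2 = 1: 36/7  (≤ bound)
a_3 = 3: 139/27  (≤ bound)
a_4 = 3: 453/88  (> 62, stop)

139/27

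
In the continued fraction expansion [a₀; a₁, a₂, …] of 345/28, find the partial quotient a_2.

345 ÷ 28 → quotient 12, remainder 9
28 ÷ 9 → quotient 3, remainder 1
9 ÷ 1 → quotient 9, remainder 0

9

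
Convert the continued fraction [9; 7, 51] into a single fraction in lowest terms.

3273/358

a_0 = 9: 9/1
a_1 = 7: 64/7
a_2 = 51: 3273/358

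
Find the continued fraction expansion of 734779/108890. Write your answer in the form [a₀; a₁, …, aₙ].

[6; 1, 2, 1, 29, 29, 2, 15]

⌊734779/108890⌋ = 6, remainder 81439
⌊108890/81439⌋ = 1, remainder 27451
⌊81439/27451⌋ = 2, remainder 26537
⌊27451/26537⌋ = 1, remainder 914
⌊26537/914⌋ = 29, remainder 31
⌊914/31⌋ = 29, remainder 15
⌊31/15⌋ = 2, remainder 1
⌊15/1⌋ = 15, remainder 0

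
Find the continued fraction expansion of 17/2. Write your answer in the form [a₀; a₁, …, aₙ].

[8; 2]

⌊17/2⌋ = 8, remainder 1
⌊2/1⌋ = 2, remainder 0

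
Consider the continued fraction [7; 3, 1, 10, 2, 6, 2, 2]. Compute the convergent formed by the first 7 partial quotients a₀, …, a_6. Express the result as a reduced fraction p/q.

9113/1256

Starting at the tail and folding back:
Start with 2.
6 + 1/(2/1) = 6 + 1/2 = 13/2
2 + 1/(13/2) = 2 + 2/13 = 28/13
10 + 1/(28/13) = 10 + 13/28 = 293/28
1 + 1/(293/28) = 1 + 28/293 = 321/293
3 + 1/(321/293) = 3 + 293/321 = 1256/321
7 + 1/(1256/321) = 7 + 321/1256 = 9113/1256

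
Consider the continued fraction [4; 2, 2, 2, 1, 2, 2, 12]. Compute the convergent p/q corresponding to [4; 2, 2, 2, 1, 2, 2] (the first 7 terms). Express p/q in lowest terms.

481/109

Starting at the tail and folding back:
Start with 2.
2 + 1/(2/1) = 2 + 1/2 = 5/2
1 + 1/(5/2) = 1 + 2/5 = 7/5
2 + 1/(7/5) = 2 + 5/7 = 19/7
2 + 1/(19/7) = 2 + 7/19 = 45/19
2 + 1/(45/19) = 2 + 19/45 = 109/45
4 + 1/(109/45) = 4 + 45/109 = 481/109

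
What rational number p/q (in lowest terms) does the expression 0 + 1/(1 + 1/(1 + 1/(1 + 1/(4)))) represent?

9/14

Compute successive convergents:
a_0 = 0: 0/1
a_1 = 1: 1/1
a_2 = 1: 1/2
a_3 = 1: 2/3
a_4 = 4: 9/14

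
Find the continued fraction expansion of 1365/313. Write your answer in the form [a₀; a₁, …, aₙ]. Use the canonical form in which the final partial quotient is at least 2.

[4; 2, 1, 3, 2, 1, 8]

1365 = 4·313 + 113, so a_0 = 4
313 = 2·113 + 87, so a_1 = 2
113 = 1·87 + 26, so a_2 = 1
87 = 3·26 + 9, so a_3 = 3
26 = 2·9 + 8, so a_4 = 2
9 = 1·8 + 1, so a_5 = 1
8 = 8·1 + 0, so a_6 = 8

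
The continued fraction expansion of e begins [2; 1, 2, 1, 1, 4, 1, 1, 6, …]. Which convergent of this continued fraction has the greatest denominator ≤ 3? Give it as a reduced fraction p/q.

a_0 = 2: 2/1  (≤ bound)
a_1 = 1: 3/1  (≤ bound)
a_2 = 2: 8/3  (≤ bound)
a_3 = 1: 11/4  (> 3, stop)

8/3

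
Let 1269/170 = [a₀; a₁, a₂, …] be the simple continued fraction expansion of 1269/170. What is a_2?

1269 = 7·170 + 79, so a_0 = 7
170 = 2·79 + 12, so a_1 = 2
79 = 6·12 + 7, so a_2 = 6

6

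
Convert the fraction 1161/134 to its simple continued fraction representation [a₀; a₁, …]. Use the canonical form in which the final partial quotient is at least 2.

1161 ÷ 134 → quotient 8, remainder 89
134 ÷ 89 → quotient 1, remainder 45
89 ÷ 45 → quotient 1, remainder 44
45 ÷ 44 → quotient 1, remainder 1
44 ÷ 1 → quotient 44, remainder 0

[8; 1, 1, 1, 44]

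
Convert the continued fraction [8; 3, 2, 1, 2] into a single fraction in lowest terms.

Start with 2.
1 + 1/(2/1) = 1 + 1/2 = 3/2
2 + 1/(3/2) = 2 + 2/3 = 8/3
3 + 1/(8/3) = 3 + 3/8 = 27/8
8 + 1/(27/8) = 8 + 8/27 = 224/27

224/27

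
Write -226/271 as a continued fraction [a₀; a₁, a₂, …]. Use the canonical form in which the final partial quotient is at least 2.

-226 ÷ 271 → quotient -1, remainder 45
271 ÷ 45 → quotient 6, remainder 1
45 ÷ 1 → quotient 45, remainder 0

[-1; 6, 45]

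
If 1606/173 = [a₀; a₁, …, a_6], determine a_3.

1

⌊1606/173⌋ = 9, remainder 49
⌊173/49⌋ = 3, remainder 26
⌊49/26⌋ = 1, remainder 23
⌊26/23⌋ = 1, remainder 3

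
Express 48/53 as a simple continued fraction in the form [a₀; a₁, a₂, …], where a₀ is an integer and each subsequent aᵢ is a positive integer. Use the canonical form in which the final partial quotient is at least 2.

[0; 1, 9, 1, 1, 2]

Run the Euclidean algorithm, recording each quotient:
⌊48/53⌋ = 0, remainder 48
⌊53/48⌋ = 1, remainder 5
⌊48/5⌋ = 9, remainder 3
⌊5/3⌋ = 1, remainder 2
⌊3/2⌋ = 1, remainder 1
⌊2/1⌋ = 2, remainder 0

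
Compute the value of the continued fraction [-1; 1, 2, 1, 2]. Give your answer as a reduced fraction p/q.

Start with 2.
1 + 1/(2/1) = 1 + 1/2 = 3/2
2 + 1/(3/2) = 2 + 2/3 = 8/3
1 + 1/(8/3) = 1 + 3/8 = 11/8
-1 + 1/(11/8) = -1 + 8/11 = -3/11

-3/11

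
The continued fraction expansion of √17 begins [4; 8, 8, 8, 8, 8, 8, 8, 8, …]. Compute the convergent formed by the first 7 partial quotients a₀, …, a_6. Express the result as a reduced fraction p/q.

Start with 8.
8 + 1/(8/1) = 8 + 1/8 = 65/8
8 + 1/(65/8) = 8 + 8/65 = 528/65
8 + 1/(528/65) = 8 + 65/528 = 4289/528
8 + 1/(4289/528) = 8 + 528/4289 = 34840/4289
8 + 1/(34840/4289) = 8 + 4289/34840 = 283009/34840
4 + 1/(283009/34840) = 4 + 34840/283009 = 1166876/283009

1166876/283009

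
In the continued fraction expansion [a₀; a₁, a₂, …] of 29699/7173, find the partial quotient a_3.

⌊29699/7173⌋ = 4, remainder 1007
⌊7173/1007⌋ = 7, remainder 124
⌊1007/124⌋ = 8, remainder 15
⌊124/15⌋ = 8, remainder 4

8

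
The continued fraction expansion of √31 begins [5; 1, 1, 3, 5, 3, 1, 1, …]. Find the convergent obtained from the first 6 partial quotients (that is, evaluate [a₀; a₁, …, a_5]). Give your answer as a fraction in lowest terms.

657/118

Start with 3.
5 + 1/(3/1) = 5 + 1/3 = 16/3
3 + 1/(16/3) = 3 + 3/16 = 51/16
1 + 1/(51/16) = 1 + 16/51 = 67/51
1 + 1/(67/51) = 1 + 51/67 = 118/67
5 + 1/(118/67) = 5 + 67/118 = 657/118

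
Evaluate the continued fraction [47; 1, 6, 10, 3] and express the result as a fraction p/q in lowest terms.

10529/220

Start with 3.
10 + 1/(3/1) = 10 + 1/3 = 31/3
6 + 1/(31/3) = 6 + 3/31 = 189/31
1 + 1/(189/31) = 1 + 31/189 = 220/189
47 + 1/(220/189) = 47 + 189/220 = 10529/220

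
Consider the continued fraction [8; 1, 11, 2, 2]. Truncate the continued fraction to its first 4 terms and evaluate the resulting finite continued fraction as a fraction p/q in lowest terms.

Work from the innermost term outward:
Start with 2.
11 + 1/(2/1) = 11 + 1/2 = 23/2
1 + 1/(23/2) = 1 + 2/23 = 25/23
8 + 1/(25/23) = 8 + 23/25 = 223/25

223/25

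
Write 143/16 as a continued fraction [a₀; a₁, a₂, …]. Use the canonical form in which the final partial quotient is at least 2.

⌊143/16⌋ = 8, remainder 15
⌊16/15⌋ = 1, remainder 1
⌊15/1⌋ = 15, remainder 0

[8; 1, 15]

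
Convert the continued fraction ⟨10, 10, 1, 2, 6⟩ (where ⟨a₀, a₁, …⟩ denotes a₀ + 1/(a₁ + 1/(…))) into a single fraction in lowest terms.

Work from the innermost term outward:
Start with 6.
2 + 1/(6/1) = 2 + 1/6 = 13/6
1 + 1/(13/6) = 1 + 6/13 = 19/13
10 + 1/(19/13) = 10 + 13/19 = 203/19
10 + 1/(203/19) = 10 + 19/203 = 2049/203

2049/203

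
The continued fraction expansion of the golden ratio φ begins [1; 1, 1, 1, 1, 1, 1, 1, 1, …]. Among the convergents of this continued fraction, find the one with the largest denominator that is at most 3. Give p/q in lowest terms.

List convergents until the denominator exceeds the bound:
a_0 = 1: 1/1  (≤ bound)
a_1 = 1: 2/1  (≤ bound)
a_2 = 1: 3/2  (≤ bound)
a_3 = 1: 5/3  (≤ bound)
a_4 = 1: 8/5  (> 3, stop)

5/3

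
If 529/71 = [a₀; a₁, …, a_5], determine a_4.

1

529 ÷ 71 → quotient 7, remainder 32
71 ÷ 32 → quotient 2, remainder 7
32 ÷ 7 → quotient 4, remainder 4
7 ÷ 4 → quotient 1, remainder 3
4 ÷ 3 → quotient 1, remainder 1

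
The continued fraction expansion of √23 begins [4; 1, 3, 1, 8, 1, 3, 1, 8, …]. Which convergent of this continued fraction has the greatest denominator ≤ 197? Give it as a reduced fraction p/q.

916/191

a_0 = 4: 4/1  (≤ bound)
a_1 = 1: 5/1  (≤ bound)
a_2 = 3: 19/4  (≤ bound)
a_3 = 1: 24/5  (≤ bound)
a_4 = 8: 211/44  (≤ bound)
a_5 = 1: 235/49  (≤ bound)
a_6 = 3: 916/191  (≤ bound)
a_7 = 1: 1151/240  (> 197, stop)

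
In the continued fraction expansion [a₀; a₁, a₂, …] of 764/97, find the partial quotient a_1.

1

764 ÷ 97 → quotient 7, remainder 85
97 ÷ 85 → quotient 1, remainder 12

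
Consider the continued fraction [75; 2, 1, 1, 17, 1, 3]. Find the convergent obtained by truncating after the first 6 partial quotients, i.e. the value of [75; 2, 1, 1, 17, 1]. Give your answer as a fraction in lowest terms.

7012/93

a_0 = 75: 75/1
a_1 = 2: 151/2
a_2 = 1: 226/3
a_3 = 1: 377/5
a_4 = 17: 6635/88
a_5 = 1: 7012/93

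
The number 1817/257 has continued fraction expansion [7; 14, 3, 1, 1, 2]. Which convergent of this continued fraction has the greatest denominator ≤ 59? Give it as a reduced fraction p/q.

403/57

a_0 = 7: 7/1  (≤ bound)
a_1 = 14: 99/14  (≤ bound)
a_2 = 3: 304/43  (≤ bound)
a_3 = 1: 403/57  (≤ bound)
a_4 = 1: 707/100  (> 59, stop)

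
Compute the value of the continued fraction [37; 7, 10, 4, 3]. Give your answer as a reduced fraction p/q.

Start with 3.
4 + 1/(3/1) = 4 + 1/3 = 13/3
10 + 1/(13/3) = 10 + 3/13 = 133/13
7 + 1/(133/13) = 7 + 13/133 = 944/133
37 + 1/(944/133) = 37 + 133/944 = 35061/944

35061/944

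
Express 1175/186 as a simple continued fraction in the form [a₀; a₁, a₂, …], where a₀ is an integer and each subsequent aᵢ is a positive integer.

1175 ÷ 186 → quotient 6, remainder 59
186 ÷ 59 → quotient 3, remainder 9
59 ÷ 9 → quotient 6, remainder 5
9 ÷ 5 → quotient 1, remainder 4
5 ÷ 4 → quotient 1, remainder 1
4 ÷ 1 → quotient 4, remainder 0

[6; 3, 6, 1, 1, 4]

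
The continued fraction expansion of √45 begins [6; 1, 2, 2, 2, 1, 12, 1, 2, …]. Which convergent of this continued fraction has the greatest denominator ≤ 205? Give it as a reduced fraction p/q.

161/24

a_0 = 6: 6/1  (≤ bound)
a_1 = 1: 7/1  (≤ bound)
a_2 = 2: 20/3  (≤ bound)
a_3 = 2: 47/7  (≤ bound)
a_4 = 2: 114/17  (≤ bound)
a_5 = 1: 161/24  (≤ bound)
a_6 = 12: 2046/305  (> 205, stop)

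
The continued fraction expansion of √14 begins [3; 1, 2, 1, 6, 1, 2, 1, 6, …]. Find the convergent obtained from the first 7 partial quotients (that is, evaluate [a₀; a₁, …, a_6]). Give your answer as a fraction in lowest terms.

333/89

Use the convergent recurrence hₖ = aₖ·hₖ₋₁ + hₖ₋₂ (and likewise for the denominators kₖ):
a_0 = 3: 3/1
a_1 = 1: 4/1
a_2 = 2: 11/3
a_3 = 1: 15/4
a_4 = 6: 101/27
a_5 = 1: 116/31
a_6 = 2: 333/89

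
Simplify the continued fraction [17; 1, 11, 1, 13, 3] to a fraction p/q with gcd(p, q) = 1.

Start with 3.
13 + 1/(3/1) = 13 + 1/3 = 40/3
1 + 1/(40/3) = 1 + 3/40 = 43/40
11 + 1/(43/40) = 11 + 40/43 = 513/43
1 + 1/(513/43) = 1 + 43/513 = 556/513
17 + 1/(556/513) = 17 + 513/556 = 9965/556

9965/556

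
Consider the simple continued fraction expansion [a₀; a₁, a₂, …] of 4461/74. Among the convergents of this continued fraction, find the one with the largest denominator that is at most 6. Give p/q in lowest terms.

a_0 = 60: 60/1  (≤ bound)
a_1 = 3: 181/3  (≤ bound)
a_2 = 1: 241/4  (≤ bound)
a_3 = 1: 422/7  (> 6, stop)

241/4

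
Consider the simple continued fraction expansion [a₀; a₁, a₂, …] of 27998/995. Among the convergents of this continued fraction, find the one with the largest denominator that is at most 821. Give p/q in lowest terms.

a_0 = 28: 28/1  (≤ bound)
a_1 = 7: 197/7  (≤ bound)
a_2 = 4: 816/29  (≤ bound)
a_3 = 1: 1013/36  (≤ bound)
a_4 = 3: 3855/137  (≤ bound)
a_5 = 7: 27998/995  (> 821, stop)

3855/137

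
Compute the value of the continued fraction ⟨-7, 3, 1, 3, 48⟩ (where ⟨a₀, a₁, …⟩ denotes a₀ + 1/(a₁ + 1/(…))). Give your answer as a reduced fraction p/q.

Compute successive convergents:
a_0 = -7: -7/1
a_1 = 3: -20/3
a_2 = 1: -27/4
a_3 = 3: -101/15
a_4 = 48: -4875/724

-4875/724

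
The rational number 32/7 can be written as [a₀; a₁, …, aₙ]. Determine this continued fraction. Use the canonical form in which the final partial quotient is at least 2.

[4; 1, 1, 3]

⌊32/7⌋ = 4, remainder 4
⌊7/4⌋ = 1, remainder 3
⌊4/3⌋ = 1, remainder 1
⌊3/1⌋ = 3, remainder 0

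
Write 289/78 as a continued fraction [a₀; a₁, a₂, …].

289 = 3·78 + 55, so a_0 = 3
78 = 1·55 + 23, so a_1 = 1
55 = 2·23 + 9, so a_2 = 2
23 = 2·9 + 5, so a_3 = 2
9 = 1·5 + 4, so a_4 = 1
5 = 1·4 + 1, so a_5 = 1
4 = 4·1 + 0, so a_6 = 4

[3; 1, 2, 2, 1, 1, 4]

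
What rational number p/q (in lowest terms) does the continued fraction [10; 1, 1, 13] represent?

284/27

Collapse the nested fraction from the inside out:
Start with 13.
1 + 1/(13/1) = 1 + 1/13 = 14/13
1 + 1/(14/13) = 1 + 13/14 = 27/14
10 + 1/(27/14) = 10 + 14/27 = 284/27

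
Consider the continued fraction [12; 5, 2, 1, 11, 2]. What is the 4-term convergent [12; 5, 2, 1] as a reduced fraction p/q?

Start with 1.
2 + 1/(1/1) = 2 + 1/1 = 3/1
5 + 1/(3/1) = 5 + 1/3 = 16/3
12 + 1/(16/3) = 12 + 3/16 = 195/16

195/16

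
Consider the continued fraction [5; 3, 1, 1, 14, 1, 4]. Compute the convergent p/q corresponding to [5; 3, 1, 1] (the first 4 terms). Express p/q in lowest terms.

Work from the innermost term outward:
Start with 1.
1 + 1/(1/1) = 1 + 1/1 = 2/1
3 + 1/(2/1) = 3 + 1/2 = 7/2
5 + 1/(7/2) = 5 + 2/7 = 37/7

37/7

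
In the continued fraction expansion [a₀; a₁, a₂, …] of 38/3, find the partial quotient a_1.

1

38 = 12·3 + 2, so a_0 = 12
3 = 1·2 + 1, so a_1 = 1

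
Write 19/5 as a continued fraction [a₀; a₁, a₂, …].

19 ÷ 5 → quotient 3, remainder 4
5 ÷ 4 → quotient 1, remainder 1
4 ÷ 1 → quotient 4, remainder 0

[3; 1, 4]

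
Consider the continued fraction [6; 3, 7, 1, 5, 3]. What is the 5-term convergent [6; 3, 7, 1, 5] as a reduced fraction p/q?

929/147

Start with 5.
1 + 1/(5/1) = 1 + 1/5 = 6/5
7 + 1/(6/5) = 7 + 5/6 = 47/6
3 + 1/(47/6) = 3 + 6/47 = 147/47
6 + 1/(147/47) = 6 + 47/147 = 929/147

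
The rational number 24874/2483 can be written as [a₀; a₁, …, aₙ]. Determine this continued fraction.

Repeatedly divide and take the remainder:
⌊24874/2483⌋ = 10, remainder 44
⌊2483/44⌋ = 56, remainder 19
⌊44/19⌋ = 2, remainder 6
⌊19/6⌋ = 3, remainder 1
⌊6/1⌋ = 6, remainder 0

[10; 56, 2, 3, 6]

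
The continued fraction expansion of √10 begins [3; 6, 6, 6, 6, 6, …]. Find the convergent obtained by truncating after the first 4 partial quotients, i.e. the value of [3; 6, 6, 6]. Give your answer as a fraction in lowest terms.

a_0 = 3: 3/1
a_1 = 6: 19/6
a_2 = 6: 117/37
a_3 = 6: 721/228

721/228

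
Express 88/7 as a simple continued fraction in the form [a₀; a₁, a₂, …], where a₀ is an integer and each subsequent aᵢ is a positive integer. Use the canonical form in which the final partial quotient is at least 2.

⌊88/7⌋ = 12, remainder 4
⌊7/4⌋ = 1, remainder 3
⌊4/3⌋ = 1, remainder 1
⌊3/1⌋ = 3, remainder 0

[12; 1, 1, 3]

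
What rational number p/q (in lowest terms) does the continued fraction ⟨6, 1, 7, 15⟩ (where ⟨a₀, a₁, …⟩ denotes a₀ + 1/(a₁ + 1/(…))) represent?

a_0 = 6: 6/1
a_1 = 1: 7/1
a_2 = 7: 55/8
a_3 = 15: 832/121

832/121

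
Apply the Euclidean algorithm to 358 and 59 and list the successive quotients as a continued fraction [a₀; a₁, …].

358 ÷ 59 → quotient 6, remainder 4
59 ÷ 4 → quotient 14, remainder 3
4 ÷ 3 → quotient 1, remainder 1
3 ÷ 1 → quotient 3, remainder 0

[6; 14, 1, 3]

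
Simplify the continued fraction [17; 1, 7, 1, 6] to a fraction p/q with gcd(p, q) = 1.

1109/62

Use the convergent recurrence hₖ = aₖ·hₖ₋₁ + hₖ₋₂ (and likewise for the denominators kₖ):
a_0 = 17: 17/1
a_1 = 1: 18/1
a_2 = 7: 143/8
a_3 = 1: 161/9
a_4 = 6: 1109/62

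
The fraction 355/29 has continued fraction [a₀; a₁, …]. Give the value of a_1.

⌊355/29⌋ = 12, remainder 7
⌊29/7⌋ = 4, remainder 1

4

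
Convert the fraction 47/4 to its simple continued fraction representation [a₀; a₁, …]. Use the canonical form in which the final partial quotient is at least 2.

[11; 1, 3]

Repeatedly divide and take the remainder:
⌊47/4⌋ = 11, remainder 3
⌊4/3⌋ = 1, remainder 1
⌊3/1⌋ = 3, remainder 0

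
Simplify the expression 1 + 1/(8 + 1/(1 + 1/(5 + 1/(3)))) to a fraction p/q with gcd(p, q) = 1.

Use the convergent recurrence hₖ = aₖ·hₖ₋₁ + hₖ₋₂ (and likewise for the denominators kₖ):
a_0 = 1: 1/1
a_1 = 8: 9/8
a_2 = 1: 10/9
a_3 = 5: 59/53
a_4 = 3: 187/168

187/168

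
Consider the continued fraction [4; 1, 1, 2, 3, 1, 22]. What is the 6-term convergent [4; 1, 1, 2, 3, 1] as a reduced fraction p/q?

a_0 = 4: 4/1
a_1 = 1: 5/1
a_2 = 1: 9/2
a_3 = 2: 23/5
a_4 = 3: 78/17
a_5 = 1: 101/22

101/22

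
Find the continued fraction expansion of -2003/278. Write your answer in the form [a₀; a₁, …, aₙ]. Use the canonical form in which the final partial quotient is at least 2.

-2003 ÷ 278 → quotient -8, remainder 221
278 ÷ 221 → quotient 1, remainder 57
221 ÷ 57 → quotient 3, remainder 50
57 ÷ 50 → quotient 1, remainder 7
50 ÷ 7 → quotient 7, remainder 1
7 ÷ 1 → quotient 7, remainder 0

[-8; 1, 3, 1, 7, 7]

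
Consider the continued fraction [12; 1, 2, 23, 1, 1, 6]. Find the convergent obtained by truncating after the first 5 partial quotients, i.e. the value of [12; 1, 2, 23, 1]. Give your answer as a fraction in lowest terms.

925/73

Start with 1.
23 + 1/(1/1) = 23 + 1/1 = 24/1
2 + 1/(24/1) = 2 + 1/24 = 49/24
1 + 1/(49/24) = 1 + 24/49 = 73/49
12 + 1/(73/49) = 12 + 49/73 = 925/73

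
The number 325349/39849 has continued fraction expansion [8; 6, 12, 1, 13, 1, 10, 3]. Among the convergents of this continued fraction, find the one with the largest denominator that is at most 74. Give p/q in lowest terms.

List convergents until the denominator exceeds the bound:
a_0 = 8: 8/1  (≤ bound)
a_1 = 6: 49/6  (≤ bound)
a_2 = 12: 596/73  (≤ bound)
a_3 = 1: 645/79  (> 74, stop)

596/73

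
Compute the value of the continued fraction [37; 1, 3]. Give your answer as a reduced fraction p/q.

Start with 3.
1 + 1/(3/1) = 1 + 1/3 = 4/3
37 + 1/(4/3) = 37 + 3/4 = 151/4

151/4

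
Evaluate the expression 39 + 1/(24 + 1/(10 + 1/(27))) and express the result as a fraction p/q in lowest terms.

Start with 27.
10 + 1/(27/1) = 10 + 1/27 = 271/27
24 + 1/(271/27) = 24 + 27/271 = 6531/271
39 + 1/(6531/271) = 39 + 271/6531 = 254980/6531

254980/6531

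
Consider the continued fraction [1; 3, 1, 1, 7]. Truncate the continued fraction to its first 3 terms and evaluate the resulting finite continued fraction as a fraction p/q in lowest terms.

5/4

Compute successive convergents:
a_0 = 1: 1/1
a_1 = 3: 4/3
a_2 = 1: 5/4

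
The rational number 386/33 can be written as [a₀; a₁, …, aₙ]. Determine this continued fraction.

[11; 1, 2, 3, 3]

Repeatedly divide and take the remainder:
386 ÷ 33 → quotient 11, remainder 23
33 ÷ 23 → quotient 1, remainder 10
23 ÷ 10 → quotient 2, remainder 3
10 ÷ 3 → quotient 3, remainder 1
3 ÷ 1 → quotient 3, remainder 0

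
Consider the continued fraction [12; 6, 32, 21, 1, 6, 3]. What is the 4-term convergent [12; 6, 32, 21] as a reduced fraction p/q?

49381/4059

Start with 21.
32 + 1/(21/1) = 32 + 1/21 = 673/21
6 + 1/(673/21) = 6 + 21/673 = 4059/673
12 + 1/(4059/673) = 12 + 673/4059 = 49381/4059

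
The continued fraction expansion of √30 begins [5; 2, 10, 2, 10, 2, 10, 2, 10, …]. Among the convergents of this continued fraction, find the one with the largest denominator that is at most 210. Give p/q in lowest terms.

a_0 = 5: 5/1  (≤ bound)
a_1 = 2: 11/2  (≤ bound)
a_2 = 10: 115/21  (≤ bound)
a_3 = 2: 241/44  (≤ bound)
a_4 = 10: 2525/461  (> 210, stop)

241/44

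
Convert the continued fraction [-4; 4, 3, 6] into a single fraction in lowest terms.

-309/82

Use the convergent recurrence hₖ = aₖ·hₖ₋₁ + hₖ₋₂ (and likewise for the denominators kₖ):
a_0 = -4: -4/1
a_1 = 4: -15/4
a_2 = 3: -49/13
a_3 = 6: -309/82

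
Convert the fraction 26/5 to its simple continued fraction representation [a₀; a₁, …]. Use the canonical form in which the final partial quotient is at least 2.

[5; 5]

⌊26/5⌋ = 5, remainder 1
⌊5/1⌋ = 5, remainder 0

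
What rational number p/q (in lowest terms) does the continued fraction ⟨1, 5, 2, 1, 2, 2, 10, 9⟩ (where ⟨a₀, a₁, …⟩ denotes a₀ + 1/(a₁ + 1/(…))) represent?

a_0 = 1: 1/1
a_1 = 5: 6/5
a_2 = 2: 13/11
a_3 = 1: 19/16
a_4 = 2: 51/43
a_5 = 2: 121/102
a_6 = 10: 1261/1063
a_7 = 9: 11470/9669

11470/9669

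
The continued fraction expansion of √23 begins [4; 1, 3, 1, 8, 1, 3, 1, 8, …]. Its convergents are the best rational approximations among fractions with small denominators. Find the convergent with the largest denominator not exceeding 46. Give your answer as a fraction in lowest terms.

211/44

List convergents until the denominator exceeds the bound:
a_0 = 4: 4/1  (≤ bound)
a_1 = 1: 5/1  (≤ bound)
a_2 = 3: 19/4  (≤ bound)
a_3 = 1: 24/5  (≤ bound)
a_4 = 8: 211/44  (≤ bound)
a_5 = 1: 235/49  (> 46, stop)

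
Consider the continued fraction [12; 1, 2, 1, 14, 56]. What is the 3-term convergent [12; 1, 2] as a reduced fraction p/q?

38/3

Start with 2.
1 + 1/(2/1) = 1 + 1/2 = 3/2
12 + 1/(3/2) = 12 + 2/3 = 38/3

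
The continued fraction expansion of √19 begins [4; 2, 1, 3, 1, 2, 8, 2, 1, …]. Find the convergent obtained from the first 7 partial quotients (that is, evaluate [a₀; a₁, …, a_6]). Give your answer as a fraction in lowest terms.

Compute successive convergents:
a_0 = 4: 4/1
a_1 = 2: 9/2
a_2 = 1: 13/3
a_3 = 3: 48/11
a_4 = 1: 61/14
a_5 = 2: 170/39
a_6 = 8: 1421/326

1421/326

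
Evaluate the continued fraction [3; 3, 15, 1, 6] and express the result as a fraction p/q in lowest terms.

1131/340

Start with 6.
1 + 1/(6/1) = 1 + 1/6 = 7/6
15 + 1/(7/6) = 15 + 6/7 = 111/7
3 + 1/(111/7) = 3 + 7/111 = 340/111
3 + 1/(340/111) = 3 + 111/340 = 1131/340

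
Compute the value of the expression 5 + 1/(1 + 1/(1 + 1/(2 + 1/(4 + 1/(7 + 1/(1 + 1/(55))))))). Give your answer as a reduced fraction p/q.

Use the convergent recurrence hₖ = aₖ·hₖ₋₁ + hₖ₋₂ (and likewise for the denominators kₖ):
a_0 = 5: 5/1
a_1 = 1: 6/1
a_2 = 1: 11/2
a_3 = 2: 28/5
a_4 = 4: 123/22
a_5 = 7: 889/159
a_6 = 1: 1012/181
a_7 = 55: 56549/10114

56549/10114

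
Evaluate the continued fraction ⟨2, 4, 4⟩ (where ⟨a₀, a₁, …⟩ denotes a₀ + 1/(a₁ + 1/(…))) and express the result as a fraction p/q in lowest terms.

38/17

Collapse the nested fraction from the inside out:
Start with 4.
4 + 1/(4/1) = 4 + 1/4 = 17/4
2 + 1/(17/4) = 2 + 4/17 = 38/17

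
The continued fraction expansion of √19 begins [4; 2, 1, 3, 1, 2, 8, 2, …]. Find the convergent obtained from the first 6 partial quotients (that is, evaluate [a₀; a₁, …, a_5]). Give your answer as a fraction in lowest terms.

170/39

Collapse the nested fraction from the inside out:
Start with 2.
1 + 1/(2/1) = 1 + 1/2 = 3/2
3 + 1/(3/2) = 3 + 2/3 = 11/3
1 + 1/(11/3) = 1 + 3/11 = 14/11
2 + 1/(14/11) = 2 + 11/14 = 39/14
4 + 1/(39/14) = 4 + 14/39 = 170/39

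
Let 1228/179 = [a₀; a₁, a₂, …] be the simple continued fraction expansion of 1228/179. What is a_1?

1228 ÷ 179 → quotient 6, remainder 154
179 ÷ 154 → quotient 1, remainder 25

1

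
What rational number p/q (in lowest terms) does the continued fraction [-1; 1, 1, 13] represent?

-13/27

a_0 = -1: -1/1
a_1 = 1: 0/1
a_2 = 1: -1/2
a_3 = 13: -13/27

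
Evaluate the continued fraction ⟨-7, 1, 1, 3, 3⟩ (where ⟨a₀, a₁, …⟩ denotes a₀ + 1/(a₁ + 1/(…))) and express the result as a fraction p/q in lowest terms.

Collapse the nested fraction from the inside out:
Start with 3.
3 + 1/(3/1) = 3 + 1/3 = 10/3
1 + 1/(10/3) = 1 + 3/10 = 13/10
1 + 1/(13/10) = 1 + 10/13 = 23/13
-7 + 1/(23/13) = -7 + 13/23 = -148/23

-148/23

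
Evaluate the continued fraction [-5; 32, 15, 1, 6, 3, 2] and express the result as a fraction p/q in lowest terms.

a_0 = -5: -5/1
a_1 = 32: -159/32
a_2 = 15: -2390/481
a_3 = 1: -2549/513
a_4 = 6: -17684/3559
a_5 = 3: -55601/11190
a_6 = 2: -128886/25939

-128886/25939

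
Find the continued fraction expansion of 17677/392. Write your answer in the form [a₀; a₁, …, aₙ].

Repeatedly divide and take the remainder:
⌊17677/392⌋ = 45, remainder 37
⌊392/37⌋ = 10, remainder 22
⌊37/22⌋ = 1, remainder 15
⌊22/15⌋ = 1, remainder 7
⌊15/7⌋ = 2, remainder 1
⌊7/1⌋ = 7, remainder 0

[45; 10, 1, 1, 2, 7]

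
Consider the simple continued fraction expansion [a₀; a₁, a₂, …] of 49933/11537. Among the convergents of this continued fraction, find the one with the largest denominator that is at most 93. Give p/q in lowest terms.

277/64

a_0 = 4: 4/1  (≤ bound)
a_1 = 3: 13/3  (≤ bound)
a_2 = 20: 264/61  (≤ bound)
a_3 = 1: 277/64  (≤ bound)
a_4 = 3: 1095/253  (> 93, stop)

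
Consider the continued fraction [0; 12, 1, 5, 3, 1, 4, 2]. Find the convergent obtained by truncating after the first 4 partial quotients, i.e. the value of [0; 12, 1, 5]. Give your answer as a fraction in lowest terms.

Start with 5.
1 + 1/(5/1) = 1 + 1/5 = 6/5
12 + 1/(6/5) = 12 + 5/6 = 77/6
0 + 1/(77/6) = 0 + 6/77 = 6/77

6/77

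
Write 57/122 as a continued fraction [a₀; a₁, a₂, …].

[0; 2, 7, 8]

57 = 0·122 + 57, so a_0 = 0
122 = 2·57 + 8, so a_1 = 2
57 = 7·8 + 1, so a_2 = 7
8 = 8·1 + 0, so a_3 = 8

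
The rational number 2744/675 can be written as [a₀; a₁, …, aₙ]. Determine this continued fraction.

[4; 15, 2, 1, 14]

Repeatedly divide and take the remainder:
2744 ÷ 675 → quotient 4, remainder 44
675 ÷ 44 → quotient 15, remainder 15
44 ÷ 15 → quotient 2, remainder 14
15 ÷ 14 → quotient 1, remainder 1
14 ÷ 1 → quotient 14, remainder 0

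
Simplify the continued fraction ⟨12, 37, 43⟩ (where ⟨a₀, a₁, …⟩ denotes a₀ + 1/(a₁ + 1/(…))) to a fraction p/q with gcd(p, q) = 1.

19147/1592

a_0 = 12: 12/1
a_1 = 37: 445/37
a_2 = 43: 19147/1592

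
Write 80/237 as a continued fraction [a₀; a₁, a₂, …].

[0; 2, 1, 25, 1, 2]

80 = 0·237 + 80, so a_0 = 0
237 = 2·80 + 77, so a_1 = 2
80 = 1·77 + 3, so a_2 = 1
77 = 25·3 + 2, so a_3 = 25
3 = 1·2 + 1, so a_4 = 1
2 = 2·1 + 0, so a_5 = 2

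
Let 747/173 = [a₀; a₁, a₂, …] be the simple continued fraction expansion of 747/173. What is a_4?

Repeatedly divide and take the remainder:
747 = 4·173 + 55, so a_0 = 4
173 = 3·55 + 8, so a_1 = 3
55 = 6·8 + 7, so a_2 = 6
8 = 1·7 + 1, so a_3 = 1
7 = 7·1 + 0, so a_4 = 7

7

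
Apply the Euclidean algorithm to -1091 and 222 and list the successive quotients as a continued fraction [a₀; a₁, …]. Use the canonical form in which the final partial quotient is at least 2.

-1091 = -5·222 + 19, so a_0 = -5
222 = 11·19 + 13, so a_1 = 11
19 = 1·13 + 6, so a_2 = 1
13 = 2·6 + 1, so a_3 = 2
6 = 6·1 + 0, so a_4 = 6

[-5; 11, 1, 2, 6]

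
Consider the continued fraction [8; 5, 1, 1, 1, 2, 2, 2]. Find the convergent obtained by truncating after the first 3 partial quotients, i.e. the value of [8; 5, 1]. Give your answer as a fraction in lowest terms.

49/6

Compute successive convergents:
a_0 = 8: 8/1
a_1 = 5: 41/5
a_2 = 1: 49/6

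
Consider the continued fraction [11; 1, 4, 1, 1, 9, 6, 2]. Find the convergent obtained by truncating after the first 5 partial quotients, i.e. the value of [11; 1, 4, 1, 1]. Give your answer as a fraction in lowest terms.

130/11

a_0 = 11: 11/1
a_1 = 1: 12/1
a_2 = 4: 59/5
a_3 = 1: 71/6
a_4 = 1: 130/11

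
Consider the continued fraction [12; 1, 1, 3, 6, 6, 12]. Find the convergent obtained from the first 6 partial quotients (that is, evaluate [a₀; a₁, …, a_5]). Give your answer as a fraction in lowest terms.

Start with 6.
6 + 1/(6/1) = 6 + 1/6 = 37/6
3 + 1/(37/6) = 3 + 6/37 = 117/37
1 + 1/(117/37) = 1 + 37/117 = 154/117
1 + 1/(154/117) = 1 + 117/154 = 271/154
12 + 1/(271/154) = 12 + 154/271 = 3406/271

3406/271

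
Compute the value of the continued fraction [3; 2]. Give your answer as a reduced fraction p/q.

Collapse the nested fraction from the inside out:
Start with 2.
3 + 1/(2/1) = 3 + 1/2 = 7/2

7/2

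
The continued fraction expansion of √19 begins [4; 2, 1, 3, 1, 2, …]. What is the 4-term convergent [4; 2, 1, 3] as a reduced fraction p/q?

a_0 = 4: 4/1
a_1 = 2: 9/2
a_2 = 1: 13/3
a_3 = 3: 48/11

48/11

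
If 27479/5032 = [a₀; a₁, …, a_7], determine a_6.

27479 ÷ 5032 → quotient 5, remainder 2319
5032 ÷ 2319 → quotient 2, remainder 394
2319 ÷ 394 → quotient 5, remainder 349
394 ÷ 349 → quotient 1, remainder 45
349 ÷ 45 → quotient 7, remainder 34
45 ÷ 34 → quotient 1, remainder 11
34 ÷ 11 → quotient 3, remainder 1

3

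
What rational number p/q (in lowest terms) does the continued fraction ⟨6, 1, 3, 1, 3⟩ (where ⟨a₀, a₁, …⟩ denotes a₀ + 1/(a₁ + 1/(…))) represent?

a_0 = 6: 6/1
a_1 = 1: 7/1
a_2 = 3: 27/4
a_3 = 1: 34/5
a_4 = 3: 129/19

129/19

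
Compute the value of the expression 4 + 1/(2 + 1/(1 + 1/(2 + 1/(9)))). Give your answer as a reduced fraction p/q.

328/75

a_0 = 4: 4/1
a_1 = 2: 9/2
a_2 = 1: 13/3
a_3 = 2: 35/8
a_4 = 9: 328/75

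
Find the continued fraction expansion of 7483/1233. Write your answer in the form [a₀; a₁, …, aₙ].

Run the Euclidean algorithm, recording each quotient:
7483 ÷ 1233 → quotient 6, remainder 85
1233 ÷ 85 → quotient 14, remainder 43
85 ÷ 43 → quotient 1, remainder 42
43 ÷ 42 → quotient 1, remainder 1
42 ÷ 1 → quotient 42, remainder 0

[6; 14, 1, 1, 42]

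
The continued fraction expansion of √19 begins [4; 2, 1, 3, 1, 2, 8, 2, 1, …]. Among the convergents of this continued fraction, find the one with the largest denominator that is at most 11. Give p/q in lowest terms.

a_0 = 4: 4/1  (≤ bound)
a_1 = 2: 9/2  (≤ bound)
a_2 = 1: 13/3  (≤ bound)
a_3 = 3: 48/11  (≤ bound)
a_4 = 1: 61/14  (> 11, stop)

48/11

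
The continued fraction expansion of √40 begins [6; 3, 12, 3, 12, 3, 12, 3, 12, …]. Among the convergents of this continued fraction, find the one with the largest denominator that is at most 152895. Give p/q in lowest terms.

List convergents until the denominator exceeds the bound:
a_0 = 6: 6/1  (≤ bound)
a_1 = 3: 19/3  (≤ bound)
a_2 = 12: 234/37  (≤ bound)
a_3 = 3: 721/114  (≤ bound)
a_4 = 12: 8886/1405  (≤ bound)
a_5 = 3: 27379/4329  (≤ bound)
a_6 = 12: 337434/53353  (≤ bound)
a_7 = 3: 1039681/164388  (> 152895, stop)

337434/53353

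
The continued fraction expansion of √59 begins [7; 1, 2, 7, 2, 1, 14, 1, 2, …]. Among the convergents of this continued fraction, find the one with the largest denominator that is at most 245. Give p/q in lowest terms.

530/69

List convergents until the denominator exceeds the bound:
a_0 = 7: 7/1  (≤ bound)
a_1 = 1: 8/1  (≤ bound)
a_2 = 2: 23/3  (≤ bound)
a_3 = 7: 169/22  (≤ bound)
a_4 = 2: 361/47  (≤ bound)
a_5 = 1: 530/69  (≤ bound)
a_6 = 14: 7781/1013  (> 245, stop)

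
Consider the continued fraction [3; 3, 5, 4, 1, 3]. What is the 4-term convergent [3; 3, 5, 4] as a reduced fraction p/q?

Work from the innermost term outward:
Start with 4.
5 + 1/(4/1) = 5 + 1/4 = 21/4
3 + 1/(21/4) = 3 + 4/21 = 67/21
3 + 1/(67/21) = 3 + 21/67 = 222/67

222/67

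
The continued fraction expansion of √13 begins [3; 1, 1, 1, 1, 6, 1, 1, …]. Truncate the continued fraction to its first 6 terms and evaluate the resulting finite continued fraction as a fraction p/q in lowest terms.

a_0 = 3: 3/1
a_1 = 1: 4/1
a_2 = 1: 7/2
a_3 = 1: 11/3
a_4 = 1: 18/5
a_5 = 6: 119/33

119/33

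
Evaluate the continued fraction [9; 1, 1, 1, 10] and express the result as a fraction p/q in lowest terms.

309/32

a_0 = 9: 9/1
a_1 = 1: 10/1
a_2 = 1: 19/2
a_3 = 1: 29/3
a_4 = 10: 309/32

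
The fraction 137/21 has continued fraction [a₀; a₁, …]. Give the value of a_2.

1

137 = 6·21 + 11, so a_0 = 6
21 = 1·11 + 10, so a_1 = 1
11 = 1·10 + 1, so a_2 = 1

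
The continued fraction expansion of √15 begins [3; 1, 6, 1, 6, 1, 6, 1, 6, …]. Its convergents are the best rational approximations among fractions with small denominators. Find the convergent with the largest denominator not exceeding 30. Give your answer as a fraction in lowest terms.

31/8

a_0 = 3: 3/1  (≤ bound)
a_1 = 1: 4/1  (≤ bound)
a_2 = 6: 27/7  (≤ bound)
a_3 = 1: 31/8  (≤ bound)
a_4 = 6: 213/55  (> 30, stop)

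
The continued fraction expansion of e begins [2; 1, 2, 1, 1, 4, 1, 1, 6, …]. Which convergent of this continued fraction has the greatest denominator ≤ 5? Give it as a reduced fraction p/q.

List convergents until the denominator exceeds the bound:
a_0 = 2: 2/1  (≤ bound)
a_1 = 1: 3/1  (≤ bound)
a_2 = 2: 8/3  (≤ bound)
a_3 = 1: 11/4  (≤ bound)
a_4 = 1: 19/7  (> 5, stop)

11/4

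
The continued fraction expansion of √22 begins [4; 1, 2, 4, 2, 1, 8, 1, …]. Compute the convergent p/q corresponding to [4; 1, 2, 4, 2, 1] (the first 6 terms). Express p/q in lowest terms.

a_0 = 4: 4/1
a_1 = 1: 5/1
a_2 = 2: 14/3
a_3 = 4: 61/13
a_4 = 2: 136/29
a_5 = 1: 197/42

197/42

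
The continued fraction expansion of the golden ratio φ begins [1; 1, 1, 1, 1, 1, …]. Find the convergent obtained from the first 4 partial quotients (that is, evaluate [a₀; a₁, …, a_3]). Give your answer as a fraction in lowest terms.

a_0 = 1: 1/1
a_1 = 1: 2/1
a_2 = 1: 3/2
a_3 = 1: 5/3

5/3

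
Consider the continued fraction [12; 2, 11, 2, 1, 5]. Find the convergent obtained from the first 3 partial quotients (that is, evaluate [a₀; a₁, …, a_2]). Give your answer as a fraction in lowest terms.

Start with 11.
2 + 1/(11/1) = 2 + 1/11 = 23/11
12 + 1/(23/11) = 12 + 11/23 = 287/23

287/23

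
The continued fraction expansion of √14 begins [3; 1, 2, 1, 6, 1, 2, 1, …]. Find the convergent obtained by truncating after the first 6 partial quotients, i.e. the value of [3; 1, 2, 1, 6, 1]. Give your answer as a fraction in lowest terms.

a_0 = 3: 3/1
a_1 = 1: 4/1
a_2 = 2: 11/3
a_3 = 1: 15/4
a_4 = 6: 101/27
a_5 = 1: 116/31

116/31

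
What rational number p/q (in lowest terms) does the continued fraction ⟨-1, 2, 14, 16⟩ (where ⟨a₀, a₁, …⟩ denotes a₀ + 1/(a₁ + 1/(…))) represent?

Start with 16.
14 + 1/(16/1) = 14 + 1/16 = 225/16
2 + 1/(225/16) = 2 + 16/225 = 466/225
-1 + 1/(466/225) = -1 + 225/466 = -241/466

-241/466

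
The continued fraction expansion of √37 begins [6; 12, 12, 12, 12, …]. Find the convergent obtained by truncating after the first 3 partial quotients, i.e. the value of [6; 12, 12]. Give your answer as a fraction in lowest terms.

882/145

Start with 12.
12 + 1/(12/1) = 12 + 1/12 = 145/12
6 + 1/(145/12) = 6 + 12/145 = 882/145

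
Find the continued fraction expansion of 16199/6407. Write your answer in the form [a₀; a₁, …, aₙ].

16199 = 2·6407 + 3385, so a_0 = 2
6407 = 1·3385 + 3022, so a_1 = 1
3385 = 1·3022 + 363, so a_2 = 1
3022 = 8·363 + 118, so a_3 = 8
363 = 3·118 + 9, so a_4 = 3
118 = 13·9 + 1, so a_5 = 13
9 = 9·1 + 0, so a_6 = 9

[2; 1, 1, 8, 3, 13, 9]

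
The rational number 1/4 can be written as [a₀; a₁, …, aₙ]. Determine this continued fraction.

[0; 4]

1 ÷ 4 → quotient 0, remainder 1
4 ÷ 1 → quotient 4, remainder 0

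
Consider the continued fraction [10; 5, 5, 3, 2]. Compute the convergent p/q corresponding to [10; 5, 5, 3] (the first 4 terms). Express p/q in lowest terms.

846/83

a_0 = 10: 10/1
a_1 = 5: 51/5
a_2 = 5: 265/26
a_3 = 3: 846/83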